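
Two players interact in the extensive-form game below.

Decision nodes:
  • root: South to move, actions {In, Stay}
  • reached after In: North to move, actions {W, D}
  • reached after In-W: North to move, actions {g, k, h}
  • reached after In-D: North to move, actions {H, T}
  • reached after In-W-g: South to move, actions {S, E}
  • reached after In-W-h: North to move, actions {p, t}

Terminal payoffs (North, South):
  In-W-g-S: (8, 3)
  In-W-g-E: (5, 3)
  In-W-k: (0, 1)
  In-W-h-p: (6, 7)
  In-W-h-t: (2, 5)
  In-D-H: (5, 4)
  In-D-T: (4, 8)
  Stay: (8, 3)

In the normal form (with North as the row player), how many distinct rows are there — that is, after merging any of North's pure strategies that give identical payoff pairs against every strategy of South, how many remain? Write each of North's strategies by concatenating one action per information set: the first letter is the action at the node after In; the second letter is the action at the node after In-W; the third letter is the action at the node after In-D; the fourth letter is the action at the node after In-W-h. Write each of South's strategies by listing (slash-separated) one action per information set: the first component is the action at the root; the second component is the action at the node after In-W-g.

6

North has 24 pure strategies: WgHp, WgHt, WgTp, WgTt, WkHp, WkHt, WkTp, WkTt, WhHp, WhHt, WhTp, WhTt, DgHp, DgHt, DgTp, DgTt, DkHp, DkHt, DkTp, DkTt, DhHp, DhHt, DhTp, DhTt. Columns: In/S, In/E, Stay/S, Stay/E.
{WgHp, WgHt, WgTp, WgTt} → row (8,3) (5,3) (8,3) (8,3)
{WkHp, WkHt, WkTp, WkTt} → row (0,1) (0,1) (8,3) (8,3)
{WhHp, WhTp} → row (6,7) (6,7) (8,3) (8,3)
{WhHt, WhTt} → row (2,5) (2,5) (8,3) (8,3)
{DgHp, DgHt, DkHp, DkHt, DhHp, DhHt} → row (5,4) (5,4) (8,3) (8,3)
{DgTp, DgTt, DkTp, DkTt, DhTp, DhTt} → row (4,8) (4,8) (8,3) (8,3)
That's 6 distinct rows out of 24 strategies.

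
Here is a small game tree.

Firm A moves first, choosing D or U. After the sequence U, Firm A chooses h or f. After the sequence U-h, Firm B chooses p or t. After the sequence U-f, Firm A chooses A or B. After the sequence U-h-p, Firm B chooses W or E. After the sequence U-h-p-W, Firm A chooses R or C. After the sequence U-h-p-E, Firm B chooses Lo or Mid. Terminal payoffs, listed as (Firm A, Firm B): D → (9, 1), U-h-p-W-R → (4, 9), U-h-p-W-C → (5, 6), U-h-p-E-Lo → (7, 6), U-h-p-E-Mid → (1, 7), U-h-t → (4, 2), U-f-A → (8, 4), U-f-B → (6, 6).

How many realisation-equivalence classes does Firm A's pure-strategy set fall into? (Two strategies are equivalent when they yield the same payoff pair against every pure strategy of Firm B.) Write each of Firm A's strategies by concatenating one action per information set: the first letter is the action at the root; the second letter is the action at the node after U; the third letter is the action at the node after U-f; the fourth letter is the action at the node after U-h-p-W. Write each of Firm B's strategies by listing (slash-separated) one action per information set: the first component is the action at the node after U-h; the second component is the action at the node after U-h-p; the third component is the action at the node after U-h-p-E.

5

Firm A has 16 pure strategies: DhAR, DhAC, DhBR, DhBC, DfAR, DfAC, DfBR, DfBC, UhAR, UhAC, UhBR, UhBC, UfAR, UfAC, UfBR, UfBC. Columns: p/W/Lo, p/W/Mid, p/E/Lo, p/E/Mid, t/W/Lo, t/W/Mid, t/E/Lo, t/E/Mid.
{DhAR, DhAC, DhBR, DhBC, DfAR, DfAC, DfBR, DfBC} → row (9,1) (9,1) (9,1) (9,1) (9,1) (9,1) (9,1) (9,1)
{UhAR, UhBR} → row (4,9) (4,9) (7,6) (1,7) (4,2) (4,2) (4,2) (4,2)
{UhAC, UhBC} → row (5,6) (5,6) (7,6) (1,7) (4,2) (4,2) (4,2) (4,2)
{UfAR, UfAC} → row (8,4) (8,4) (8,4) (8,4) (8,4) (8,4) (8,4) (8,4)
{UfBR, UfBC} → row (6,6) (6,6) (6,6) (6,6) (6,6) (6,6) (6,6) (6,6)
That's 5 distinct rows out of 16 strategies.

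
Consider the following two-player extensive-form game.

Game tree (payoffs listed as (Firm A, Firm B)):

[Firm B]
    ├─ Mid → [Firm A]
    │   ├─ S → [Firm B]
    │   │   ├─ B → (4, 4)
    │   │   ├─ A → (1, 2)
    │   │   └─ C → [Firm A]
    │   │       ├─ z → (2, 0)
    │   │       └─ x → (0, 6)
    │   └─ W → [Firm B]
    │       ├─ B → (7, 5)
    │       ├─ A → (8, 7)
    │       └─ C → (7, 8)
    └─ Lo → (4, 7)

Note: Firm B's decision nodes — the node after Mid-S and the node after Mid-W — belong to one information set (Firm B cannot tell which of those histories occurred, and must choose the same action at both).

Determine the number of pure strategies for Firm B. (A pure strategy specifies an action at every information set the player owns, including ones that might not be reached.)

6

Firm B owns the root with actions {Mid, Lo} — two choices.
Firm B owns the information set {Mid-S, Mid-W} with actions {B, A, C} — three choices.
A pure strategy fixes one action at each information set independently, so the count is the product 2 × 3 = 6.
(For reference, Firm A has 4 pure strategies, giving a 6×4 normal-form matrix.)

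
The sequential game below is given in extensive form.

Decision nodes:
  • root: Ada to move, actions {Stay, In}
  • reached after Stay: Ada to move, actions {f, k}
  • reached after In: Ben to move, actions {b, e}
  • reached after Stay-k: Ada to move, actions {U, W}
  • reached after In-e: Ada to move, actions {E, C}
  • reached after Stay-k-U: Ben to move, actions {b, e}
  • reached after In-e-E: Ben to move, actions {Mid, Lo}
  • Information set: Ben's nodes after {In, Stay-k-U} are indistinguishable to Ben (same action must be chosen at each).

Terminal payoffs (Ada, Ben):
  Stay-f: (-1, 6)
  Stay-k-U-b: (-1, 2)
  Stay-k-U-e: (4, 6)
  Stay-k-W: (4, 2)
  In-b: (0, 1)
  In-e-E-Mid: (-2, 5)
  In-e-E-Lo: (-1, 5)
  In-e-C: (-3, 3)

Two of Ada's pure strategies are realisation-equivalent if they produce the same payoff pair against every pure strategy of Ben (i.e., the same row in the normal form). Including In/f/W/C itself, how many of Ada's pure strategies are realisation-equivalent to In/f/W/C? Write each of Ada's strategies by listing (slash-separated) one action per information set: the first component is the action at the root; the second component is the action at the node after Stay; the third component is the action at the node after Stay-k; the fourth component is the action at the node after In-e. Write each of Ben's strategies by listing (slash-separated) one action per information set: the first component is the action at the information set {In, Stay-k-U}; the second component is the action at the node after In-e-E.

4

Row for In/f/W/C (columns b/Mid, b/Lo, e/Mid, e/Lo): (0,1) (0,1) (-3,3) (-3,3).
Under In/f/W/C, Ada's choice at the node after Stay and at the node after Stay-k can never be reached regardless of what Ben does, so varying those choices leaves every outcome unchanged.
Holding the reachable choices fixed and varying the unreachable ones freely already gives 2 × 2 = 4 equivalent strategies.
No other strategy reproduces this row, so those 4 are the full class: In/f/U/C, In/f/W/C, In/k/U/C, In/k/W/C.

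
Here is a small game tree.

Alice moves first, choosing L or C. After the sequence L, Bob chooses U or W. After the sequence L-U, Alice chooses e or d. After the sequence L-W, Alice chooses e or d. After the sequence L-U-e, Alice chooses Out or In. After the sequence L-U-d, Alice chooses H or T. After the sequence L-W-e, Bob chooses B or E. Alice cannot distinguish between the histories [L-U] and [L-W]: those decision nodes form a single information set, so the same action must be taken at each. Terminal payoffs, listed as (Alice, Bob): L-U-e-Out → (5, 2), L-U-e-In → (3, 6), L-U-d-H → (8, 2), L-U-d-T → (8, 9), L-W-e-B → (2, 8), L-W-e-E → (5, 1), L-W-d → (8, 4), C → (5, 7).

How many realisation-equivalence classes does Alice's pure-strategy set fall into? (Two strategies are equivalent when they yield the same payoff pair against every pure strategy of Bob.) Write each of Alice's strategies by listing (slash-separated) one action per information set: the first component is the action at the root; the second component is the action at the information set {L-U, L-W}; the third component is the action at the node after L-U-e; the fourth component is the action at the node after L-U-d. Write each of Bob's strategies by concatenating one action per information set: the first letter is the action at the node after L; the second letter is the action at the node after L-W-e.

Alice has 16 pure strategies: L/e/Out/H, L/e/Out/T, L/e/In/H, L/e/In/T, L/d/Out/H, L/d/Out/T, L/d/In/H, L/d/In/T, C/e/Out/H, C/e/Out/T, C/e/In/H, C/e/In/T, C/d/Out/H, C/d/Out/T, C/d/In/H, C/d/In/T. Columns: UB, UE, WB, WE.
{L/e/Out/H, L/e/Out/T} → row (5,2) (5,2) (2,8) (5,1)
{L/e/In/H, L/e/In/T} → row (3,6) (3,6) (2,8) (5,1)
{L/d/Out/H, L/d/In/H} → row (8,2) (8,2) (8,4) (8,4)
{L/d/Out/T, L/d/In/T} → row (8,9) (8,9) (8,4) (8,4)
{C/e/Out/H, C/e/Out/T, C/e/In/H, C/e/In/T, C/d/Out/H, C/d/Out/T, C/d/In/H, C/d/In/T} → row (5,7) (5,7) (5,7) (5,7)
That's 5 distinct rows out of 16 strategies.

5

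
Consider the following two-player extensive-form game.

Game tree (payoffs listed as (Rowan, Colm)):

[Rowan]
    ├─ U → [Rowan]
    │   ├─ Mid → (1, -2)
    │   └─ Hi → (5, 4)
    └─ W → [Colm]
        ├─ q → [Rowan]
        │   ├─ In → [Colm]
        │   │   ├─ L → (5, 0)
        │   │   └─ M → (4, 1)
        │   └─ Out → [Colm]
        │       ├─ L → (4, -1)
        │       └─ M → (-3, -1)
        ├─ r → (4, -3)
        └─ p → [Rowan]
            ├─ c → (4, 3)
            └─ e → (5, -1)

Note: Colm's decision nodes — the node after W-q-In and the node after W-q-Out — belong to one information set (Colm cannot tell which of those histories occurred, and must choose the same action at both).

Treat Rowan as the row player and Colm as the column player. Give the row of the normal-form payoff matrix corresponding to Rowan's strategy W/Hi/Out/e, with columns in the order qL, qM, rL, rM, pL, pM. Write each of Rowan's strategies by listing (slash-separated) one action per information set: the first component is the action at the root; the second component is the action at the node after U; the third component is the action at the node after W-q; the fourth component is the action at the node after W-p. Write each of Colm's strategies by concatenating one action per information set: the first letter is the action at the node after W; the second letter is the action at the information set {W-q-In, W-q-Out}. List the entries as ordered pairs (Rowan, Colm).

vs qL: Rowan plays W → Colm plays q at [W] → Rowan plays Out at [W-q] → Colm plays L at [W-q-Out] → (4, -1)
vs qM: Rowan plays W → Colm plays q at [W] → Rowan plays Out at [W-q] → Colm plays M at [W-q-Out] → (-3, -1)
vs rL: Rowan plays W → Colm plays r at [W] → (4, -3)
vs rM: Rowan plays W → Colm plays r at [W] → (4, -3)
vs pL: Rowan plays W → Colm plays p at [W] → Rowan plays e at [W-p] → (5, -1)
vs pM: Rowan plays W → Colm plays p at [W] → Rowan plays e at [W-p] → (5, -1)

(4,-1) (-3,-1) (4,-3) (4,-3) (5,-1) (5,-1)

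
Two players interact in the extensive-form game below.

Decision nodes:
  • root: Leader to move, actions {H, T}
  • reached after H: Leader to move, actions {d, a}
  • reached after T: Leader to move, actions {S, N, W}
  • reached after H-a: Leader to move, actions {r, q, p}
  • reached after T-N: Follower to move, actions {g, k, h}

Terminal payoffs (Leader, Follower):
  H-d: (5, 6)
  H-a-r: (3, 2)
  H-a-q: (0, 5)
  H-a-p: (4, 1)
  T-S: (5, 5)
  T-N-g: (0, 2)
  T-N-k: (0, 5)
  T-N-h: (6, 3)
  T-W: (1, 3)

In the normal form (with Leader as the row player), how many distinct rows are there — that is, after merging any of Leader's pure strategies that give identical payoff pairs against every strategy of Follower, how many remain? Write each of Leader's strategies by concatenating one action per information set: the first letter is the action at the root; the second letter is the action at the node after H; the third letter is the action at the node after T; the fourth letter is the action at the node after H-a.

7

Leader has 36 pure strategies: HdSr, HdSq, HdSp, HdNr, HdNq, HdNp, HdWr, HdWq, HdWp, HaSr, HaSq, HaSp, HaNr, HaNq, HaNp, HaWr, HaWq, HaWp, TdSr, TdSq, TdSp, TdNr, TdNq, TdNp, TdWr, TdWq, TdWp, TaSr, TaSq, TaSp, TaNr, TaNq, TaNp, TaWr, TaWq, TaWp. Columns: g, k, h.
{HdSr, HdSq, HdSp, HdNr, HdNq, HdNp, HdWr, HdWq, HdWp} → row (5,6) (5,6) (5,6)
{HaSr, HaNr, HaWr} → row (3,2) (3,2) (3,2)
{HaSq, HaNq, HaWq} → row (0,5) (0,5) (0,5)
{HaSp, HaNp, HaWp} → row (4,1) (4,1) (4,1)
{TdSr, TdSq, TdSp, TaSr, TaSq, TaSp} → row (5,5) (5,5) (5,5)
{TdNr, TdNq, TdNp, TaNr, TaNq, TaNp} → row (0,2) (0,5) (6,3)
{TdWr, TdWq, TdWp, TaWr, TaWq, TaWp} → row (1,3) (1,3) (1,3)
That's 7 distinct rows out of 36 strategies.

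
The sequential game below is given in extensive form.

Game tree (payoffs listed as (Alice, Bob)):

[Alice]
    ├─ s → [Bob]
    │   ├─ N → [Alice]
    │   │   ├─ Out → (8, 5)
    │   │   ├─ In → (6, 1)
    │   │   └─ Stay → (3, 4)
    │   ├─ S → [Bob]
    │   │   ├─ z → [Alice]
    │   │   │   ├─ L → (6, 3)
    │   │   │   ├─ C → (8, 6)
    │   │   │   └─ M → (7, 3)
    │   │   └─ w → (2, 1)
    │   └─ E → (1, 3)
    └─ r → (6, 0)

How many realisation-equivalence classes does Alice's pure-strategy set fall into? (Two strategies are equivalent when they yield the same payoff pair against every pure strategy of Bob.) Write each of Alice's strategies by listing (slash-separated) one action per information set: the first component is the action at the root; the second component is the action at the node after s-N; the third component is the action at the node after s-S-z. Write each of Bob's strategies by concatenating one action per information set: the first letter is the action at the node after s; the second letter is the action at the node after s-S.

10

Alice has 18 pure strategies: s/Out/L, s/Out/C, s/Out/M, s/In/L, s/In/C, s/In/M, s/Stay/L, s/Stay/C, s/Stay/M, r/Out/L, r/Out/C, r/Out/M, r/In/L, r/In/C, r/In/M, r/Stay/L, r/Stay/C, r/Stay/M. Columns: Nz, Nw, Sz, Sw, Ez, Ew.
{s/Out/L} → row (8,5) (8,5) (6,3) (2,1) (1,3) (1,3)
{s/Out/C} → row (8,5) (8,5) (8,6) (2,1) (1,3) (1,3)
{s/Out/M} → row (8,5) (8,5) (7,3) (2,1) (1,3) (1,3)
{s/In/L} → row (6,1) (6,1) (6,3) (2,1) (1,3) (1,3)
{s/In/C} → row (6,1) (6,1) (8,6) (2,1) (1,3) (1,3)
{s/In/M} → row (6,1) (6,1) (7,3) (2,1) (1,3) (1,3)
{s/Stay/L} → row (3,4) (3,4) (6,3) (2,1) (1,3) (1,3)
{s/Stay/C} → row (3,4) (3,4) (8,6) (2,1) (1,3) (1,3)
{s/Stay/M} → row (3,4) (3,4) (7,3) (2,1) (1,3) (1,3)
{r/Out/L, r/Out/C, r/Out/M, r/In/L, r/In/C, r/In/M, r/Stay/L, r/Stay/C, r/Stay/M} → row (6,0) (6,0) (6,0) (6,0) (6,0) (6,0)
That's 10 distinct rows out of 18 strategies.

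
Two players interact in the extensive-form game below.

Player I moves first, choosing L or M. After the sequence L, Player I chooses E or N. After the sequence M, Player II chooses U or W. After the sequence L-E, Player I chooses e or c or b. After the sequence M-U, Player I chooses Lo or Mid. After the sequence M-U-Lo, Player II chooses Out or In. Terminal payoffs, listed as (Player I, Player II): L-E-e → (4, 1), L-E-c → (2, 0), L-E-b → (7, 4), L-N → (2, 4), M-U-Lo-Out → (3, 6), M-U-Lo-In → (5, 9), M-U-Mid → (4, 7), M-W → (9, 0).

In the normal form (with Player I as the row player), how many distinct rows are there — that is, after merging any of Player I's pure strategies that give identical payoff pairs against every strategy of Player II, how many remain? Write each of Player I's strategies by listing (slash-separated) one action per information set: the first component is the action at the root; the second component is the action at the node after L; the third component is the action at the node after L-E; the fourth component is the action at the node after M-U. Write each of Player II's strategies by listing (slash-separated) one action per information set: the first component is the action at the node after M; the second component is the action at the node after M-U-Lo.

Player I has 24 pure strategies: L/E/e/Lo, L/E/e/Mid, L/E/c/Lo, L/E/c/Mid, L/E/b/Lo, L/E/b/Mid, L/N/e/Lo, L/N/e/Mid, L/N/c/Lo, L/N/c/Mid, L/N/b/Lo, L/N/b/Mid, M/E/e/Lo, M/E/e/Mid, M/E/c/Lo, M/E/c/Mid, M/E/b/Lo, M/E/b/Mid, M/N/e/Lo, M/N/e/Mid, M/N/c/Lo, M/N/c/Mid, M/N/b/Lo, M/N/b/Mid. Columns: U/Out, U/In, W/Out, W/In.
{L/E/e/Lo, L/E/e/Mid} → row (4,1) (4,1) (4,1) (4,1)
{L/E/c/Lo, L/E/c/Mid} → row (2,0) (2,0) (2,0) (2,0)
{L/E/b/Lo, L/E/b/Mid} → row (7,4) (7,4) (7,4) (7,4)
{L/N/e/Lo, L/N/e/Mid, L/N/c/Lo, L/N/c/Mid, L/N/b/Lo, L/N/b/Mid} → row (2,4) (2,4) (2,4) (2,4)
{M/E/e/Lo, M/E/c/Lo, M/E/b/Lo, M/N/e/Lo, M/N/c/Lo, M/N/b/Lo} → row (3,6) (5,9) (9,0) (9,0)
{M/E/e/Mid, M/E/c/Mid, M/E/b/Mid, M/N/e/Mid, M/N/c/Mid, M/N/b/Mid} → row (4,7) (4,7) (9,0) (9,0)
That's 6 distinct rows out of 24 strategies.

6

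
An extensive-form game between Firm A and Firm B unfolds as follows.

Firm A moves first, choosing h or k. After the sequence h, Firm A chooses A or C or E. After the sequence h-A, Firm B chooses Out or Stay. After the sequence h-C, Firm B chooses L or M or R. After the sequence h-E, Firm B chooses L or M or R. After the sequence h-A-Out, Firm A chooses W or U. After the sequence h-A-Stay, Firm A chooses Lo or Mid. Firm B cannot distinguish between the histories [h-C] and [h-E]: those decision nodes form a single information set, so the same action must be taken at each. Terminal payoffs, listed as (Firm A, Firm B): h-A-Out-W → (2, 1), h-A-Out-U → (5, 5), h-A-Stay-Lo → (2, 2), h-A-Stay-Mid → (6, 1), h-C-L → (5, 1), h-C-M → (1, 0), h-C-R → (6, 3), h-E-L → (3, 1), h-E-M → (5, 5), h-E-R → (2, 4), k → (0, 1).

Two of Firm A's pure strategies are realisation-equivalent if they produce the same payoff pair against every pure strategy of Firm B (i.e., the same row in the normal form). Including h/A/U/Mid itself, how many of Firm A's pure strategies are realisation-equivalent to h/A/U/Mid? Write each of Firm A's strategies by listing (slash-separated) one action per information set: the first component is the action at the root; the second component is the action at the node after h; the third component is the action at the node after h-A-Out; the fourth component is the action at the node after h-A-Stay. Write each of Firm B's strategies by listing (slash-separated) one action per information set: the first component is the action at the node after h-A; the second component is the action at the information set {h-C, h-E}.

1

Row for h/A/U/Mid (columns Out/L, Out/M, Out/R, Stay/L, Stay/M, Stay/R): (5,5) (5,5) (5,5) (6,1) (6,1) (6,1).
Every one of Firm A's information sets is on the play path for some reply by Firm B when Firm A follows h/A/U/Mid.
Changing the action at any of them therefore changes at least one column, so only h/A/U/Mid itself gives this row.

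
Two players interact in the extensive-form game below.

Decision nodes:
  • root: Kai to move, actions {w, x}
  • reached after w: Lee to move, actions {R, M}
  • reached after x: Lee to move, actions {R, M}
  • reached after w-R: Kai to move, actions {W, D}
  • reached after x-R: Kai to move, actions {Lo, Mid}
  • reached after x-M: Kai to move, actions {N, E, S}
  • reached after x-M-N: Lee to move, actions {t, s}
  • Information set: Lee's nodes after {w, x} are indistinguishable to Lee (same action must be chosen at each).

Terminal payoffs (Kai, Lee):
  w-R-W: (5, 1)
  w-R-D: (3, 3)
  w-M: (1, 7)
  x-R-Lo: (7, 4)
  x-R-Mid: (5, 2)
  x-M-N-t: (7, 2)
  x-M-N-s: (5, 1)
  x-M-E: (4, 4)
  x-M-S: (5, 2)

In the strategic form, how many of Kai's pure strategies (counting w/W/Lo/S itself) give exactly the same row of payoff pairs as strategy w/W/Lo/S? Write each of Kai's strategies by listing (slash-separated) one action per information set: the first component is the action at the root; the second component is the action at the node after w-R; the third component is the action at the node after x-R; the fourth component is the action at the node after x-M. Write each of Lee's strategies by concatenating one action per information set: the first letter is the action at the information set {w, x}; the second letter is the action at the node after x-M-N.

Row for w/W/Lo/S (columns Rt, Rs, Mt, Ms): (5,1) (5,1) (1,7) (1,7).
Under w/W/Lo/S, Kai's choice at the node after x-R and at the node after x-M can never be reached regardless of what Lee does, so varying those choices leaves every outcome unchanged.
Holding the reachable choices fixed and varying the unreachable ones freely already gives 2 × 3 = 6 equivalent strategies.
No other strategy reproduces this row, so those 6 are the full class: w/W/Lo/N, w/W/Lo/E, w/W/Lo/S, w/W/Mid/N, w/W/Mid/E, w/W/Mid/S.

6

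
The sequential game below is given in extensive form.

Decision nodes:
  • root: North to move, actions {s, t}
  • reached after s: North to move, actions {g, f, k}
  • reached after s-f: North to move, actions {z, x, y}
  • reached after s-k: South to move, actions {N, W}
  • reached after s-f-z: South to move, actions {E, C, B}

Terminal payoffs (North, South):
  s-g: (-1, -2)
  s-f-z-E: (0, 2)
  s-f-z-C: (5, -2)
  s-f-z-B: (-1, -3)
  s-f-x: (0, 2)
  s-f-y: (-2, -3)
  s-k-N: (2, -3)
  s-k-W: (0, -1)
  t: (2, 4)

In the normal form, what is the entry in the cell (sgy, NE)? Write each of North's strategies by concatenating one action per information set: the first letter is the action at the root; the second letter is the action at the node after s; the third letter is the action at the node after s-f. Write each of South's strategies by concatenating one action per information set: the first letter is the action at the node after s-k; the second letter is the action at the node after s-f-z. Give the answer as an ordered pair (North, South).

(-1, -2)

Trace the play path from the root:
  North plays s
  North plays g at [s]
→ terminal payoff (-1, -2).
(North's choice at the node after s-f is never reached on this path, so it doesn't affect the outcome.)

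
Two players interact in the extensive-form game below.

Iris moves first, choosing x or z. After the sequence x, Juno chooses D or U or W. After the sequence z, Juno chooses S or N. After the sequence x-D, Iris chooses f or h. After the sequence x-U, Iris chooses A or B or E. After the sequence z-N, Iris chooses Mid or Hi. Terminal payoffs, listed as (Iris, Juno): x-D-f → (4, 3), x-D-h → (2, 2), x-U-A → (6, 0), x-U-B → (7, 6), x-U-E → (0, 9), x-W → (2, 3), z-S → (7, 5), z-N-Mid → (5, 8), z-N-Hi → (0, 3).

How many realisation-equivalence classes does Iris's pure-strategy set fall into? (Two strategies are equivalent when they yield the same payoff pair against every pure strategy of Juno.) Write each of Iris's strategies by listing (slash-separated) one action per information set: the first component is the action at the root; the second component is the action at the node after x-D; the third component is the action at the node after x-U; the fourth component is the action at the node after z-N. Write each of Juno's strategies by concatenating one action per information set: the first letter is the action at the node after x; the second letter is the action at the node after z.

Iris has 24 pure strategies: x/f/A/Mid, x/f/A/Hi, x/f/B/Mid, x/f/B/Hi, x/f/E/Mid, x/f/E/Hi, x/h/A/Mid, x/h/A/Hi, x/h/B/Mid, x/h/B/Hi, x/h/E/Mid, x/h/E/Hi, z/f/A/Mid, z/f/A/Hi, z/f/B/Mid, z/f/B/Hi, z/f/E/Mid, z/f/E/Hi, z/h/A/Mid, z/h/A/Hi, z/h/B/Mid, z/h/B/Hi, z/h/E/Mid, z/h/E/Hi. Columns: DS, DN, US, UN, WS, WN.
{x/f/A/Mid, x/f/A/Hi} → row (4,3) (4,3) (6,0) (6,0) (2,3) (2,3)
{x/f/B/Mid, x/f/B/Hi} → row (4,3) (4,3) (7,6) (7,6) (2,3) (2,3)
{x/f/E/Mid, x/f/E/Hi} → row (4,3) (4,3) (0,9) (0,9) (2,3) (2,3)
{x/h/A/Mid, x/h/A/Hi} → row (2,2) (2,2) (6,0) (6,0) (2,3) (2,3)
{x/h/B/Mid, x/h/B/Hi} → row (2,2) (2,2) (7,6) (7,6) (2,3) (2,3)
{x/h/E/Mid, x/h/E/Hi} → row (2,2) (2,2) (0,9) (0,9) (2,3) (2,3)
{z/f/A/Mid, z/f/B/Mid, z/f/E/Mid, z/h/A/Mid, z/h/B/Mid, z/h/E/Mid} → row (7,5) (5,8) (7,5) (5,8) (7,5) (5,8)
{z/f/A/Hi, z/f/B/Hi, z/f/E/Hi, z/h/A/Hi, z/h/B/Hi, z/h/E/Hi} → row (7,5) (0,3) (7,5) (0,3) (7,5) (0,3)
That's 8 distinct rows out of 24 strategies.

8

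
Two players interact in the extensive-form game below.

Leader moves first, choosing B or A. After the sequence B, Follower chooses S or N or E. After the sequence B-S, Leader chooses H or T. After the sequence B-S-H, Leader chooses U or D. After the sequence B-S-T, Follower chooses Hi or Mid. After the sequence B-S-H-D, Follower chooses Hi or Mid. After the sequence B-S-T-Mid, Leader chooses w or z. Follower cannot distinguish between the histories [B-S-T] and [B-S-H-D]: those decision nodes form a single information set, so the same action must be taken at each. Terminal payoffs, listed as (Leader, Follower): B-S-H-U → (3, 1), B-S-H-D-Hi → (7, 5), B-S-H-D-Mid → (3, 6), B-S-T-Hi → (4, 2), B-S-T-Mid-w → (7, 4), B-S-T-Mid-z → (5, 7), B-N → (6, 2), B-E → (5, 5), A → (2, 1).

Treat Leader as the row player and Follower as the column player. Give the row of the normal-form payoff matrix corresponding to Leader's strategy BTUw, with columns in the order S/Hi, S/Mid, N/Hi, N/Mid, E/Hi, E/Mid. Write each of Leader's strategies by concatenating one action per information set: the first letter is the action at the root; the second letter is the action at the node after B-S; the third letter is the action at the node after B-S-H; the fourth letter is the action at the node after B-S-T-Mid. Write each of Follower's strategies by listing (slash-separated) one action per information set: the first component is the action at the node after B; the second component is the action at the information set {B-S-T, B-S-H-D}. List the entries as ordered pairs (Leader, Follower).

(4,2) (7,4) (6,2) (6,2) (5,5) (5,5)

vs S/Hi: Leader plays B → Follower plays S at [B] → Leader plays T at [B-S] → Follower plays Hi at [B-S-T] → (4, 2)
vs S/Mid: Leader plays B → Follower plays S at [B] → Leader plays T at [B-S] → Follower plays Mid at [B-S-T] → Leader plays w at [B-S-T-Mid] → (7, 4)
vs N/Hi: Leader plays B → Follower plays N at [B] → (6, 2)
vs N/Mid: Leader plays B → Follower plays N at [B] → (6, 2)
vs E/Hi: Leader plays B → Follower plays E at [B] → (5, 5)
vs E/Mid: Leader plays B → Follower plays E at [B] → (5, 5)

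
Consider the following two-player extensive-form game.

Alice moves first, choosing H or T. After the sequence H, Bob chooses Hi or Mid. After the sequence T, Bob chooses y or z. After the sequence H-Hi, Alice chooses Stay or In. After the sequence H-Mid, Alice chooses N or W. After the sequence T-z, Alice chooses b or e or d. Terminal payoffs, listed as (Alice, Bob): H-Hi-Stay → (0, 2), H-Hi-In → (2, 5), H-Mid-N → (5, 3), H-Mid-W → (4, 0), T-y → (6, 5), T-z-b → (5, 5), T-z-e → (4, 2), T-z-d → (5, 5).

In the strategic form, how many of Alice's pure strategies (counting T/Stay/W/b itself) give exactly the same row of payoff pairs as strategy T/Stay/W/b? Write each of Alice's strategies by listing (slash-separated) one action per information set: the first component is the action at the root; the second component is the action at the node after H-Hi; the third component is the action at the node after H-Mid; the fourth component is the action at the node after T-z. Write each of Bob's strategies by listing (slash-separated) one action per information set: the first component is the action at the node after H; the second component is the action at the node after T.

Row for T/Stay/W/b (columns Hi/y, Hi/z, Mid/y, Mid/z): (6,5) (5,5) (6,5) (5,5).
Under T/Stay/W/b, Alice's choice at the node after H-Hi and at the node after H-Mid can never be reached regardless of what Bob does, so varying those choices leaves every outcome unchanged.
Holding the reachable choices fixed and varying the unreachable ones freely already gives 2 × 2 = 4 equivalent strategies.
Checking the remaining rows, T/Stay/N/d, T/Stay/W/d, T/In/N/d, T/In/W/d also happen to give the same payoffs in every column, bringing the total to 8: T/Stay/N/b, T/Stay/N/d, T/Stay/W/b, T/Stay/W/d, T/In/N/b, T/In/N/d, T/In/W/b, T/In/W/d.

8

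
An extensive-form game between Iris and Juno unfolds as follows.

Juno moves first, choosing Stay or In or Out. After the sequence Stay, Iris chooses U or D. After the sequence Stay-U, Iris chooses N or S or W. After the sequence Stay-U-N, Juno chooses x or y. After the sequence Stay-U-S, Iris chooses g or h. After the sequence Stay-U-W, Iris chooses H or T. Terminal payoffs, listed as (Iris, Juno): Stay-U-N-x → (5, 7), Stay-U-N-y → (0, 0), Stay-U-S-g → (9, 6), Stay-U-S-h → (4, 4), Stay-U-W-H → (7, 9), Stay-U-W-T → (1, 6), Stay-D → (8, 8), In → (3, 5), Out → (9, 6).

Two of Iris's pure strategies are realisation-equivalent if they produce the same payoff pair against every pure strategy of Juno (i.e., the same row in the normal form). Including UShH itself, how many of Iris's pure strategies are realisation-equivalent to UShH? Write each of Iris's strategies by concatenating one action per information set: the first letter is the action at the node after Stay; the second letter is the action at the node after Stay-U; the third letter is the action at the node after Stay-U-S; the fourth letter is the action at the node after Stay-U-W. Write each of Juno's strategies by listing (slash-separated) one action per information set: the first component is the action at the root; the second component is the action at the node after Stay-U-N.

2

Row for UShH (columns Stay/x, Stay/y, In/x, In/y, Out/x, Out/y): (4,4) (4,4) (3,5) (3,5) (9,6) (9,6).
Under UShH, Iris's choice at the node after Stay-U-W can never be reached regardless of what Juno does, so varying those choices leaves every outcome unchanged.
Holding the reachable choices fixed and varying the unreachable one freely already gives 2 equivalent strategies.
No other strategy reproduces this row, so those 2 are the full class: UShH, UShT.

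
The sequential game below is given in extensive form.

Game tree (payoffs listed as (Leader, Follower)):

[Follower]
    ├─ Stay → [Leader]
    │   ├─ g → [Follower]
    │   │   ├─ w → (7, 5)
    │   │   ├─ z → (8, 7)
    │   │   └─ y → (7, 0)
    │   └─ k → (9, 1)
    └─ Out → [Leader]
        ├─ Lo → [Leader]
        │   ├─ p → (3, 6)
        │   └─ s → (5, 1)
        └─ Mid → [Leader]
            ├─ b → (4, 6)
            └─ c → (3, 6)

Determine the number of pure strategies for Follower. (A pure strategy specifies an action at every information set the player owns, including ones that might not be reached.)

6

Follower owns the root with actions {Stay, Out} — two choices.
Follower owns the node after Stay-g with actions {w, z, y} — three choices.
A pure strategy fixes one action at each information set independently, so the count is the product 2 × 3 = 6.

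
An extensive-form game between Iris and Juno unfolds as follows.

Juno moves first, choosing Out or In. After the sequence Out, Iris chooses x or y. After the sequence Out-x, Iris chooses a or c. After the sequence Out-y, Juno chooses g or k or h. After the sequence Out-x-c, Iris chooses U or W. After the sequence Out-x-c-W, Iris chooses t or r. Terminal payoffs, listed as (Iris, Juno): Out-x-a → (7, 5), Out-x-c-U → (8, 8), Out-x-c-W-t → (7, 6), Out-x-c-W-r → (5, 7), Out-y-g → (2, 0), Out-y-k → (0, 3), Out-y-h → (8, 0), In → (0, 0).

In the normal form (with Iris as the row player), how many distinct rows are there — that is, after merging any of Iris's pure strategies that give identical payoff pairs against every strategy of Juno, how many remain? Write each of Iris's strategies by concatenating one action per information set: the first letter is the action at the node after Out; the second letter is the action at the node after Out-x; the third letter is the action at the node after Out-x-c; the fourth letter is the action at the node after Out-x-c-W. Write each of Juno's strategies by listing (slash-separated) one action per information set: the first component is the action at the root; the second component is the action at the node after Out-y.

5

Iris has 16 pure strategies: xaUt, xaUr, xaWt, xaWr, xcUt, xcUr, xcWt, xcWr, yaUt, yaUr, yaWt, yaWr, ycUt, ycUr, ycWt, ycWr. Columns: Out/g, Out/k, Out/h, In/g, In/k, In/h.
{xaUt, xaUr, xaWt, xaWr} → row (7,5) (7,5) (7,5) (0,0) (0,0) (0,0)
{xcUt, xcUr} → row (8,8) (8,8) (8,8) (0,0) (0,0) (0,0)
{xcWt} → row (7,6) (7,6) (7,6) (0,0) (0,0) (0,0)
{xcWr} → row (5,7) (5,7) (5,7) (0,0) (0,0) (0,0)
{yaUt, yaUr, yaWt, yaWr, ycUt, ycUr, ycWt, ycWr} → row (2,0) (0,3) (8,0) (0,0) (0,0) (0,0)
That's 5 distinct rows out of 16 strategies.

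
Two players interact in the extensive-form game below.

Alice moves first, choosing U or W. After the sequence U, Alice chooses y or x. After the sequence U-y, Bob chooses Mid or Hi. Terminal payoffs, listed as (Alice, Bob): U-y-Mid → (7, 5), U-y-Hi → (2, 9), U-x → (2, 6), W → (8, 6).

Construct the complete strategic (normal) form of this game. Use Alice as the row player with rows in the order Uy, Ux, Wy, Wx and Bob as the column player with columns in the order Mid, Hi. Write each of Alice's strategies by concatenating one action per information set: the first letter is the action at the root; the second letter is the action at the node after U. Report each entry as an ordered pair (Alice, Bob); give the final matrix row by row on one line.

Uy: (7,5) (2,9) | Ux: (2,6) (2,6) | Wy: (8,6) (8,6) | Wx: (8,6) (8,6)

          Mid       Hi
  Uy    (7,5)    (2,9)
  Ux    (2,6)    (2,6)
  Wy    (8,6)    (8,6)
  Wx    (8,6)    (8,6)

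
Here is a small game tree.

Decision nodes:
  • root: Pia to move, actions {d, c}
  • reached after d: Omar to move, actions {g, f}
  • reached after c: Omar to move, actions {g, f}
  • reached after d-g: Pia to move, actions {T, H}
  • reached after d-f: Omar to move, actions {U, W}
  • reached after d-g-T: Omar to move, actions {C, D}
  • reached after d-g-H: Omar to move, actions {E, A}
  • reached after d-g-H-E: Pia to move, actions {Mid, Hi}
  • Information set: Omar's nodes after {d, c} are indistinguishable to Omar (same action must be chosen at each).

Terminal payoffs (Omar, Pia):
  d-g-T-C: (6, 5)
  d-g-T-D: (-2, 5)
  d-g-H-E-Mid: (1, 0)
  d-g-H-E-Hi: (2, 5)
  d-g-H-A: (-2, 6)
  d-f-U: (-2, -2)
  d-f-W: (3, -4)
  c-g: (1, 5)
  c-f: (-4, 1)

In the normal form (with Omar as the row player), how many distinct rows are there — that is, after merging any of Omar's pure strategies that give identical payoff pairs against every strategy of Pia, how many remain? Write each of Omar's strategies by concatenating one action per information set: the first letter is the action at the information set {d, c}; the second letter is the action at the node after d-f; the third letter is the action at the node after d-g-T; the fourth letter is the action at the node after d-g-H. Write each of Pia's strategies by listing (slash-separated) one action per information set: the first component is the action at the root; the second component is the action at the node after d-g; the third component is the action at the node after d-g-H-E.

6

Omar has 16 pure strategies: gUCE, gUCA, gUDE, gUDA, gWCE, gWCA, gWDE, gWDA, fUCE, fUCA, fUDE, fUDA, fWCE, fWCA, fWDE, fWDA. Columns: d/T/Mid, d/T/Hi, d/H/Mid, d/H/Hi, c/T/Mid, c/T/Hi, c/H/Mid, c/H/Hi.
{gUCE, gWCE} → row (6,5) (6,5) (1,0) (2,5) (1,5) (1,5) (1,5) (1,5)
{gUCA, gWCA} → row (6,5) (6,5) (-2,6) (-2,6) (1,5) (1,5) (1,5) (1,5)
{gUDE, gWDE} → row (-2,5) (-2,5) (1,0) (2,5) (1,5) (1,5) (1,5) (1,5)
{gUDA, gWDA} → row (-2,5) (-2,5) (-2,6) (-2,6) (1,5) (1,5) (1,5) (1,5)
{fUCE, fUCA, fUDE, fUDA} → row (-2,-2) (-2,-2) (-2,-2) (-2,-2) (-4,1) (-4,1) (-4,1) (-4,1)
{fWCE, fWCA, fWDE, fWDA} → row (3,-4) (3,-4) (3,-4) (3,-4) (-4,1) (-4,1) (-4,1) (-4,1)
That's 6 distinct rows out of 16 strategies.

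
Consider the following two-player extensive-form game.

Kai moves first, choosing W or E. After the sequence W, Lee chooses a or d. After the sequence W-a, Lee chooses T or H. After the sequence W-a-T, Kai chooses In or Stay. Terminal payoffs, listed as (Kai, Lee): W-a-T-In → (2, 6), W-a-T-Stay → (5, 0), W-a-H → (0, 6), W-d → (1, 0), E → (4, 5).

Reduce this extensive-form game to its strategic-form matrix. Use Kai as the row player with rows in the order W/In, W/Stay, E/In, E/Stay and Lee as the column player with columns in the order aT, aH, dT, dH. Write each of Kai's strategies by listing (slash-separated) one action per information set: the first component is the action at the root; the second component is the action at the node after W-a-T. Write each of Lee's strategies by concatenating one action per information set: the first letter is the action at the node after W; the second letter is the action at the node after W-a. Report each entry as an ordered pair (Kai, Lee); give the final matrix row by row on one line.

Row W/In: aT→(2,6), aH→(0,6), dT→(1,0), dH→(1,0)
Row W/Stay: aT→(5,0), aH→(0,6), dT→(1,0), dH→(1,0)
Row E/In: aT→(4,5), aH→(4,5), dT→(4,5), dH→(4,5)
Row E/Stay: aT→(4,5), aH→(4,5), dT→(4,5), dH→(4,5)

W/In: (2,6) (0,6) (1,0) (1,0) | W/Stay: (5,0) (0,6) (1,0) (1,0) | E/In: (4,5) (4,5) (4,5) (4,5) | E/Stay: (4,5) (4,5) (4,5) (4,5)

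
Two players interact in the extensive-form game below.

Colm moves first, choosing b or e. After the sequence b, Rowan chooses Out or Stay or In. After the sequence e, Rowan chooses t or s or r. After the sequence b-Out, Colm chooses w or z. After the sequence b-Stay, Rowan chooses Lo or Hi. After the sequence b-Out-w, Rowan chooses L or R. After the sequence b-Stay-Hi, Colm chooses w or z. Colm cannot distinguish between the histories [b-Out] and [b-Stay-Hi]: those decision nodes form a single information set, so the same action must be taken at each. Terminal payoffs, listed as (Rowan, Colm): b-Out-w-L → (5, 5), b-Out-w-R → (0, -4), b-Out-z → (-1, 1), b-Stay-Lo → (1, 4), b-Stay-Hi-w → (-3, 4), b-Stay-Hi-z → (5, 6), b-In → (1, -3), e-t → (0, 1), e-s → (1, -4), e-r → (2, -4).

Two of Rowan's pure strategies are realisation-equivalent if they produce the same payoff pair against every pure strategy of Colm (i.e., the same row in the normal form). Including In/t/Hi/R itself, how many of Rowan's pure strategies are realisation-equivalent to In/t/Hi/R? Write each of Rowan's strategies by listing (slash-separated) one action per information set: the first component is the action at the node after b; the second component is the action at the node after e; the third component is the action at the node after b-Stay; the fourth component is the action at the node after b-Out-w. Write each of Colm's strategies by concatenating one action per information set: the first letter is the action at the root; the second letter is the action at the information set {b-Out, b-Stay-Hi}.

4

Row for In/t/Hi/R (columns bw, bz, ew, ez): (1,-3) (1,-3) (0,1) (0,1).
Under In/t/Hi/R, Rowan's choice at the node after b-Stay and at the node after b-Out-w can never be reached regardless of what Colm does, so varying those choices leaves every outcome unchanged.
Holding the reachable choices fixed and varying the unreachable ones freely already gives 2 × 2 = 4 equivalent strategies.
No other strategy reproduces this row, so those 4 are the full class: In/t/Lo/L, In/t/Lo/R, In/t/Hi/L, In/t/Hi/R.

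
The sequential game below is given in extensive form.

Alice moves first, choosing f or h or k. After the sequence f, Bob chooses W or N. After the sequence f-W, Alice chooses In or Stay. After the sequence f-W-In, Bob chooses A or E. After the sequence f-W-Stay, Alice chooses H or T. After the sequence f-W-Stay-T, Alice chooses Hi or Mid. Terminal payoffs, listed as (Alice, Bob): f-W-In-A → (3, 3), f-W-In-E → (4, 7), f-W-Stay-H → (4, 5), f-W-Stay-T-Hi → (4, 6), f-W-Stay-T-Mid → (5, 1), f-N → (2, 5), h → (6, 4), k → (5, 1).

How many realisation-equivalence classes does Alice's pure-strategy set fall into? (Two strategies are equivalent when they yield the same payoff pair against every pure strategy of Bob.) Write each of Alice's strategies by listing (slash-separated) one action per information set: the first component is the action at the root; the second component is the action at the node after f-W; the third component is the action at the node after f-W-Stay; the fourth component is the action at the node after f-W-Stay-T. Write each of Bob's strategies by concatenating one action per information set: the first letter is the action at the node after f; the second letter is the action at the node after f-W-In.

6

Alice has 24 pure strategies: f/In/H/Hi, f/In/H/Mid, f/In/T/Hi, f/In/T/Mid, f/Stay/H/Hi, f/Stay/H/Mid, f/Stay/T/Hi, f/Stay/T/Mid, h/In/H/Hi, h/In/H/Mid, h/In/T/Hi, h/In/T/Mid, h/Stay/H/Hi, h/Stay/H/Mid, h/Stay/T/Hi, h/Stay/T/Mid, k/In/H/Hi, k/In/H/Mid, k/In/T/Hi, k/In/T/Mid, k/Stay/H/Hi, k/Stay/H/Mid, k/Stay/T/Hi, k/Stay/T/Mid. Columns: WA, WE, NA, NE.
{f/In/H/Hi, f/In/H/Mid, f/In/T/Hi, f/In/T/Mid} → row (3,3) (4,7) (2,5) (2,5)
{f/Stay/H/Hi, f/Stay/H/Mid} → row (4,5) (4,5) (2,5) (2,5)
{f/Stay/T/Hi} → row (4,6) (4,6) (2,5) (2,5)
{f/Stay/T/Mid} → row (5,1) (5,1) (2,5) (2,5)
{h/In/H/Hi, h/In/H/Mid, h/In/T/Hi, h/In/T/Mid, h/Stay/H/Hi, h/Stay/H/Mid, h/Stay/T/Hi, h/Stay/T/Mid} → row (6,4) (6,4) (6,4) (6,4)
{k/In/H/Hi, k/In/H/Mid, k/In/T/Hi, k/In/T/Mid, k/Stay/H/Hi, k/Stay/H/Mid, k/Stay/T/Hi, k/Stay/T/Mid} → row (5,1) (5,1) (5,1) (5,1)
That's 6 distinct rows out of 24 strategies.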